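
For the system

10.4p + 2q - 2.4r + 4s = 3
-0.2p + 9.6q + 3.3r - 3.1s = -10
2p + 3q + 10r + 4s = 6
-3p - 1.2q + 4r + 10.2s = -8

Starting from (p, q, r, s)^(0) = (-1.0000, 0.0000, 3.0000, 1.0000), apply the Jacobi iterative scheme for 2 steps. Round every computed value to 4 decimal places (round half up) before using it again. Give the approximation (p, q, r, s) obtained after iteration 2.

(1.5886, -1.8949, 1.9140, -0.9742)

Iteration 1:
  p = (3 - (2)·0.0000 - (-2.4)·3.0000 - (4)·1.0000) / (10.4) = 0.5962
  q = (-10 - (-0.2)·-1.0000 - (3.3)·3.0000 - (-3.1)·1.0000) / (9.6) = -1.7708
  r = (6 - (2)·-1.0000 - (3)·0.0000 - (4)·1.0000) / (10) = 0.4000
  s = (-8 - (-3)·-1.0000 - (-1.2)·0.0000 - (4)·3.0000) / (10.2) = -2.2549
Iteration 2:
  p = (3 - (2)·-1.7708 - (-2.4)·0.4000 - (4)·-2.2549) / (10.4) = 1.5886
  q = (-10 - (-0.2)·0.5962 - (3.3)·0.4000 - (-3.1)·-2.2549) / (9.6) = -1.8949
  r = (6 - (2)·0.5962 - (3)·-1.7708 - (4)·-2.2549) / (10) = 1.9140
  s = (-8 - (-3)·0.5962 - (-1.2)·-1.7708 - (4)·0.4000) / (10.2) = -0.9742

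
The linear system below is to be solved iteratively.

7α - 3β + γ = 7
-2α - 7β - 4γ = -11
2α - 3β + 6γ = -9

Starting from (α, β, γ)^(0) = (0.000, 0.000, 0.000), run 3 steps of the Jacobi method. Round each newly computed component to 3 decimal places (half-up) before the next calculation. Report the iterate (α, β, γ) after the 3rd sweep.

Iteration 1:
  α = (7 - (-3)·0.000 - (1)·0.000) / (7) = 1.000
  β = (-11 - (-2)·0.000 - (-4)·0.000) / (-7) = 1.571
  γ = (-9 - (2)·0.000 - (-3)·0.000) / (6) = -1.500
Iteration 2:
  α = (7 - (-3)·1.571 - (1)·-1.500) / (7) = 1.888
  β = (-11 - (-2)·1.000 - (-4)·-1.500) / (-7) = 2.143
  γ = (-9 - (2)·1.000 - (-3)·1.571) / (6) = -1.048
Iteration 3:
  α = (7 - (-3)·2.143 - (1)·-1.048) / (7) = 2.068
  β = (-11 - (-2)·1.888 - (-4)·-1.048) / (-7) = 1.631
  γ = (-9 - (2)·1.888 - (-3)·2.143) / (6) = -1.058

(2.068, 1.631, -1.058)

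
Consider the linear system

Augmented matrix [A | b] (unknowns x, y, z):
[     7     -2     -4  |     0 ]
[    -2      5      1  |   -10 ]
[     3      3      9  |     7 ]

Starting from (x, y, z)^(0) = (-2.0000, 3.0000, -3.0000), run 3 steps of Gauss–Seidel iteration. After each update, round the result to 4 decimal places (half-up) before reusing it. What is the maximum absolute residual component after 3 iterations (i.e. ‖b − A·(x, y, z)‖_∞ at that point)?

Iteration 1:
  x = (0 - (-2)·3.0000 - (-4)·-3.0000) / (7) = -0.8571
  y = (-10 - (-2)·-0.8571 - (1)·-3.0000) / (5) = -1.7428
  z = (7 - (3)·-0.8571 - (3)·-1.7428) / (9) = 1.6444
Iteration 2:
  x = (0 - (-2)·-1.7428 - (-4)·1.6444) / (7) = 0.4417
  y = (-10 - (-2)·0.4417 - (1)·1.6444) / (5) = -2.1522
  z = (7 - (3)·0.4417 - (3)·-2.1522) / (9) = 1.3479
Iteration 3:
  x = (0 - (-2)·-2.1522 - (-4)·1.3479) / (7) = 0.1553
  y = (-10 - (-2)·0.1553 - (1)·1.3479) / (5) = -2.2075
  z = (7 - (3)·0.1553 - (3)·-2.2075) / (9) = 1.4618
Residual b − A·x = (0.3451, -0.1137, 0.0004); ∞-norm = 0.3451

0.3451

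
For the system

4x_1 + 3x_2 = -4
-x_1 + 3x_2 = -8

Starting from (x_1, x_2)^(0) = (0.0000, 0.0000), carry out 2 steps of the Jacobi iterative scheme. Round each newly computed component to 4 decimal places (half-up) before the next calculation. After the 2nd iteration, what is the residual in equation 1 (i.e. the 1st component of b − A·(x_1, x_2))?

1.0000

Iteration 1:
  x_1 = (-4 - (3)·0.0000) / (4) = -1.0000
  x_2 = (-8 - (-1)·0.0000) / (3) = -2.6667
Iteration 2:
  x_1 = (-4 - (3)·-2.6667) / (4) = 1.0000
  x_2 = (-8 - (-1)·-1.0000) / (3) = -3.0000
Residual b − A·x = (1.0000, 2.0000)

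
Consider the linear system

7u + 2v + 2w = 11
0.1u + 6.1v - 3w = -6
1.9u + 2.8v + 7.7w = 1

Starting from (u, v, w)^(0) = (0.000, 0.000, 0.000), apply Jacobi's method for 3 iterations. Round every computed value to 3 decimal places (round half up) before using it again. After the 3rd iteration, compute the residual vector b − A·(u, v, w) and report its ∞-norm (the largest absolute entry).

Iteration 1:
  u = (11 - (2)·0.000 - (2)·0.000) / (7) = 1.571
  v = (-6 - (0.1)·0.000 - (-3)·0.000) / (6.1) = -0.984
  w = (1 - (1.9)·0.000 - (2.8)·0.000) / (7.7) = 0.130
Iteration 2:
  u = (11 - (2)·-0.984 - (2)·0.130) / (7) = 1.815
  v = (-6 - (0.1)·1.571 - (-3)·0.130) / (6.1) = -0.945
  w = (1 - (1.9)·1.571 - (2.8)·-0.984) / (7.7) = 0.100
Iteration 3:
  u = (11 - (2)·-0.945 - (2)·0.100) / (7) = 1.813
  v = (-6 - (0.1)·1.815 - (-3)·0.100) / (6.1) = -0.964
  w = (1 - (1.9)·1.815 - (2.8)·-0.945) / (7.7) = 0.026
Residual b − A·x = (0.185, -0.223, 0.054); ∞-norm = 0.223

0.223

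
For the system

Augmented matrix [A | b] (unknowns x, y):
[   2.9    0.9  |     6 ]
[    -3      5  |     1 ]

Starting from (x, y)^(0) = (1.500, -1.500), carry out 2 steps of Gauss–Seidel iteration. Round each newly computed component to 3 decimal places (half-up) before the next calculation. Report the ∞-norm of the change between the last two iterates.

Iteration 1:
  x = (6 - (0.9)·-1.500) / (2.9) = 2.534
  y = (1 - (-3)·2.534) / (5) = 1.720
Iteration 2:
  x = (6 - (0.9)·1.720) / (2.9) = 1.535
  y = (1 - (-3)·1.535) / (5) = 1.121
Change: (-0.999, -0.599) → max |·| = 0.999

0.999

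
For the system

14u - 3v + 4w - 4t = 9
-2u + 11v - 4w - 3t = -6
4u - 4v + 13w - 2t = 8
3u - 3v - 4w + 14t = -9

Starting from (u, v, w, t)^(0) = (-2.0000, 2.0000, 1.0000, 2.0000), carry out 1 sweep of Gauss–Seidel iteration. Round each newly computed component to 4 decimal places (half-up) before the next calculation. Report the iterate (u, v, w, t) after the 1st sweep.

(1.3571, 0.6104, 0.6933, -0.6048)

Iteration 1:
  u = (9 - (-3)·2.0000 - (4)·1.0000 - (-4)·2.0000) / (14) = 1.3571
  v = (-6 - (-2)·1.3571 - (-4)·1.0000 - (-3)·2.0000) / (11) = 0.6104
  w = (8 - (4)·1.3571 - (-4)·0.6104 - (-2)·2.0000) / (13) = 0.6933
  t = (-9 - (3)·1.3571 - (-3)·0.6104 - (-4)·0.6933) / (14) = -0.6048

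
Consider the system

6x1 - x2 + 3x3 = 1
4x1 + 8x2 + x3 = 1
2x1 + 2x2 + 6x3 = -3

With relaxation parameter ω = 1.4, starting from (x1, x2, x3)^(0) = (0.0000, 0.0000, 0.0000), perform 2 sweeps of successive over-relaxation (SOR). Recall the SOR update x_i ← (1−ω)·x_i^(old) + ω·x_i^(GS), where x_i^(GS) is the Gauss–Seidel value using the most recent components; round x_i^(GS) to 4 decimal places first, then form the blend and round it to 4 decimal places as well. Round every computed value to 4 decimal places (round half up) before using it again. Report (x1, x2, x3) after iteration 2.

(0.7128, -0.1861, -0.6201)

Iteration 1:
  x1: GS value = (1 - (-1)·0.0000 - (3)·0.0000) / (6) = 0.1667;  x1 ← (1−ω)·0.0000 + ω·0.1667 = 0.2334
  x2: GS value = (1 - (4)·0.2334 - (1)·0.0000) / (8) = 0.0083;  x2 ← (1−ω)·0.0000 + ω·0.0083 = 0.0116
  x3: GS value = (-3 - (2)·0.2334 - (2)·0.0116) / (6) = -0.5817;  x3 ← (1−ω)·0.0000 + ω·-0.5817 = -0.8144
Iteration 2:
  x1: GS value = (1 - (-1)·0.0116 - (3)·-0.8144) / (6) = 0.5758;  x1 ← (1−ω)·0.2334 + ω·0.5758 = 0.7128
  x2: GS value = (1 - (4)·0.7128 - (1)·-0.8144) / (8) = -0.1296;  x2 ← (1−ω)·0.0116 + ω·-0.1296 = -0.1861
  x3: GS value = (-3 - (2)·0.7128 - (2)·-0.1861) / (6) = -0.6756;  x3 ← (1−ω)·-0.8144 + ω·-0.6756 = -0.6201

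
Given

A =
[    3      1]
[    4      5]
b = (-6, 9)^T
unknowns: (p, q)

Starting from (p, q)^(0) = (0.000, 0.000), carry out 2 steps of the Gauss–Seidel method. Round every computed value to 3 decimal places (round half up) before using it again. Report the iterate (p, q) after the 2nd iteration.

Iteration 1:
  p = (-6 - (1)·0.000) / (3) = -2.000
  q = (9 - (4)·-2.000) / (5) = 3.400
Iteration 2:
  p = (-6 - (1)·3.400) / (3) = -3.133
  q = (9 - (4)·-3.133) / (5) = 4.306

(-3.133, 4.306)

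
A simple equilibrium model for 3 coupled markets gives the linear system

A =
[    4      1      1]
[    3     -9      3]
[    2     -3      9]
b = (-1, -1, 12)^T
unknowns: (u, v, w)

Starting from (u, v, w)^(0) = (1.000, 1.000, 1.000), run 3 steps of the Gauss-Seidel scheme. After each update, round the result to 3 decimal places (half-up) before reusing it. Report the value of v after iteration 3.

0.399

Iteration 1:
  u = (-1 - (1)·1.000 - (1)·1.000) / (4) = -0.750
  v = (-1 - (3)·-0.750 - (3)·1.000) / (-9) = 0.194
  w = (12 - (2)·-0.750 - (-3)·0.194) / (9) = 1.565
Iteration 2:
  u = (-1 - (1)·0.194 - (1)·1.565) / (4) = -0.690
  v = (-1 - (3)·-0.690 - (3)·1.565) / (-9) = 0.403
  w = (12 - (2)·-0.690 - (-3)·0.403) / (9) = 1.621
Iteration 3:
  u = (-1 - (1)·0.403 - (1)·1.621) / (4) = -0.756
  v = (-1 - (3)·-0.756 - (3)·1.621) / (-9) = 0.399
  w = (12 - (2)·-0.756 - (-3)·0.399) / (9) = 1.634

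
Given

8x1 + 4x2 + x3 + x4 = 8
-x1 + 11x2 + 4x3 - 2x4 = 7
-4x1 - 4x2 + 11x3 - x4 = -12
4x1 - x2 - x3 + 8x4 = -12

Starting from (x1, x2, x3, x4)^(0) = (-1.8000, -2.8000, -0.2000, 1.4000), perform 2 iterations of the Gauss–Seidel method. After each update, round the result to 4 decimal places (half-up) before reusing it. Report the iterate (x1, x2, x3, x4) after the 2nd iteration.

(0.6865, 0.1528, -1.0079, -1.9501)

Iteration 1:
  x1 = (8 - (4)·-2.8000 - (1)·-0.2000 - (1)·1.4000) / (8) = 2.2500
  x2 = (7 - (-1)·2.2500 - (4)·-0.2000 - (-2)·1.4000) / (11) = 1.1682
  x3 = (-12 - (-4)·2.2500 - (-4)·1.1682 - (-1)·1.4000) / (11) = 0.2793
  x4 = (-12 - (4)·2.2500 - (-1)·1.1682 - (-1)·0.2793) / (8) = -2.4441
Iteration 2:
  x1 = (8 - (4)·1.1682 - (1)·0.2793 - (1)·-2.4441) / (8) = 0.6865
  x2 = (7 - (-1)·0.6865 - (4)·0.2793 - (-2)·-2.4441) / (11) = 0.1528
  x3 = (-12 - (-4)·0.6865 - (-4)·0.1528 - (-1)·-2.4441) / (11) = -1.0079
  x4 = (-12 - (4)·0.6865 - (-1)·0.1528 - (-1)·-1.0079) / (8) = -1.9501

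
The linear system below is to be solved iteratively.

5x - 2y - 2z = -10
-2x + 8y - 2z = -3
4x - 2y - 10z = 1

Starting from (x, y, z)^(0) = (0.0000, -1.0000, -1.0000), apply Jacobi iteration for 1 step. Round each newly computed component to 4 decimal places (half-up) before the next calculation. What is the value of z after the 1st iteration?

0.1000

Iteration 1:
  x = (-10 - (-2)·-1.0000 - (-2)·-1.0000) / (5) = -2.8000
  y = (-3 - (-2)·0.0000 - (-2)·-1.0000) / (8) = -0.6250
  z = (1 - (4)·0.0000 - (-2)·-1.0000) / (-10) = 0.1000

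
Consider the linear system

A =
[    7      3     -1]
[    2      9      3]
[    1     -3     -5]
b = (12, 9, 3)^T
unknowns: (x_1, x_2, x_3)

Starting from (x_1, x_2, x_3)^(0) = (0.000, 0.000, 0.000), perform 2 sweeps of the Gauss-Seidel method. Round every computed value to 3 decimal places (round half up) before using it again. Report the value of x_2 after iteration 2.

0.908

Iteration 1:
  x_1 = (12 - (3)·0.000 - (-1)·0.000) / (7) = 1.714
  x_2 = (9 - (2)·1.714 - (3)·0.000) / (9) = 0.619
  x_3 = (3 - (1)·1.714 - (-3)·0.619) / (-5) = -0.629
Iteration 2:
  x_1 = (12 - (3)·0.619 - (-1)·-0.629) / (7) = 1.359
  x_2 = (9 - (2)·1.359 - (3)·-0.629) / (9) = 0.908
  x_3 = (3 - (1)·1.359 - (-3)·0.908) / (-5) = -0.873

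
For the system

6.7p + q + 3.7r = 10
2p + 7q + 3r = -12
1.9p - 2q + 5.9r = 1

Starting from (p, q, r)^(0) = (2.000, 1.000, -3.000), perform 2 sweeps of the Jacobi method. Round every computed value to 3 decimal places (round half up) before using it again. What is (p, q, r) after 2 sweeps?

(1.717, -2.513, -1.136)

Iteration 1:
  p = (10 - (1)·1.000 - (3.7)·-3.000) / (6.7) = 3.000
  q = (-12 - (2)·2.000 - (3)·-3.000) / (7) = -1.000
  r = (1 - (1.9)·2.000 - (-2)·1.000) / (5.9) = -0.136
Iteration 2:
  p = (10 - (1)·-1.000 - (3.7)·-0.136) / (6.7) = 1.717
  q = (-12 - (2)·3.000 - (3)·-0.136) / (7) = -2.513
  r = (1 - (1.9)·3.000 - (-2)·-1.000) / (5.9) = -1.136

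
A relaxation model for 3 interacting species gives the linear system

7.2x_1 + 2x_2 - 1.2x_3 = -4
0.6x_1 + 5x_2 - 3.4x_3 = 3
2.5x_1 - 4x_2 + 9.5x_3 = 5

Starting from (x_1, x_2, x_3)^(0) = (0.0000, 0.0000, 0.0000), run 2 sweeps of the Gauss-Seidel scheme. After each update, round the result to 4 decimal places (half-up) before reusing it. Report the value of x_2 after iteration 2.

Iteration 1:
  x_1 = (-4 - (2)·0.0000 - (-1.2)·0.0000) / (7.2) = -0.5556
  x_2 = (3 - (0.6)·-0.5556 - (-3.4)·0.0000) / (5) = 0.6667
  x_3 = (5 - (2.5)·-0.5556 - (-4)·0.6667) / (9.5) = 0.9532
Iteration 2:
  x_1 = (-4 - (2)·0.6667 - (-1.2)·0.9532) / (7.2) = -0.5819
  x_2 = (3 - (0.6)·-0.5819 - (-3.4)·0.9532) / (5) = 1.3180
  x_3 = (5 - (2.5)·-0.5819 - (-4)·1.3180) / (9.5) = 1.2344

1.3180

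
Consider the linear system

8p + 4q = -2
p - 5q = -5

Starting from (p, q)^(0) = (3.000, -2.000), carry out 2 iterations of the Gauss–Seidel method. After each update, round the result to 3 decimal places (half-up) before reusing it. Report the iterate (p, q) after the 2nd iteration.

Iteration 1:
  p = (-2 - (4)·-2.000) / (8) = 0.750
  q = (-5 - (1)·0.750) / (-5) = 1.150
Iteration 2:
  p = (-2 - (4)·1.150) / (8) = -0.825
  q = (-5 - (1)·-0.825) / (-5) = 0.835

(-0.825, 0.835)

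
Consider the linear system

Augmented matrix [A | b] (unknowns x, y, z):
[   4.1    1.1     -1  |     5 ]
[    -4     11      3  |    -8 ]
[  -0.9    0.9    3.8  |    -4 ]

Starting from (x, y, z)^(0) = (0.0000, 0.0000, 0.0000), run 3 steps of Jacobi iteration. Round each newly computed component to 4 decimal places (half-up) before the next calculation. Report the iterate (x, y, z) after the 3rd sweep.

Iteration 1:
  x = (5 - (1.1)·0.0000 - (-1)·0.0000) / (4.1) = 1.2195
  y = (-8 - (-4)·0.0000 - (3)·0.0000) / (11) = -0.7273
  z = (-4 - (-0.9)·0.0000 - (0.9)·0.0000) / (3.8) = -1.0526
Iteration 2:
  x = (5 - (1.1)·-0.7273 - (-1)·-1.0526) / (4.1) = 1.1579
  y = (-8 - (-4)·1.2195 - (3)·-1.0526) / (11) = 0.0033
  z = (-4 - (-0.9)·1.2195 - (0.9)·-0.7273) / (3.8) = -0.5915
Iteration 3:
  x = (5 - (1.1)·0.0033 - (-1)·-0.5915) / (4.1) = 1.0744
  y = (-8 - (-4)·1.1579 - (3)·-0.5915) / (11) = -0.1449
  z = (-4 - (-0.9)·1.1579 - (0.9)·0.0033) / (3.8) = -0.7792

(1.0744, -0.1449, -0.7792)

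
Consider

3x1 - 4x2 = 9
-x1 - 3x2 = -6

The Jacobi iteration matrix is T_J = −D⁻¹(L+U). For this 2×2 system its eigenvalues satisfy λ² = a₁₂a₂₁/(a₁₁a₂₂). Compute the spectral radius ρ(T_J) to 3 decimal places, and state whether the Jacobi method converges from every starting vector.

0.667

a₁₂a₂₁/(a₁₁a₂₂) = (-4)·(-1) / ((3)·(-3)) = -0.444444
ρ = √|-0.444444| = √0.444444 = 0.667
ρ < 1, so Jacobi converges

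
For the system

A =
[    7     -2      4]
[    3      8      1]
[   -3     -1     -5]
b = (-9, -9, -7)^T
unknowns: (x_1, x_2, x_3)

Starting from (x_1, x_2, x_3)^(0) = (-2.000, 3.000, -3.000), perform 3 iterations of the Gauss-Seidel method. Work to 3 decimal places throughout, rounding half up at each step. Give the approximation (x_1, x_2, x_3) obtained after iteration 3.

(-2.992, -0.349, 3.265)

Iteration 1:
  x_1 = (-9 - (-2)·3.000 - (4)·-3.000) / (7) = 1.286
  x_2 = (-9 - (3)·1.286 - (1)·-3.000) / (8) = -1.232
  x_3 = (-7 - (-3)·1.286 - (-1)·-1.232) / (-5) = 0.875
Iteration 2:
  x_1 = (-9 - (-2)·-1.232 - (4)·0.875) / (7) = -2.138
  x_2 = (-9 - (3)·-2.138 - (1)·0.875) / (8) = -0.433
  x_3 = (-7 - (-3)·-2.138 - (-1)·-0.433) / (-5) = 2.769
Iteration 3:
  x_1 = (-9 - (-2)·-0.433 - (4)·2.769) / (7) = -2.992
  x_2 = (-9 - (3)·-2.992 - (1)·2.769) / (8) = -0.349
  x_3 = (-7 - (-3)·-2.992 - (-1)·-0.349) / (-5) = 3.265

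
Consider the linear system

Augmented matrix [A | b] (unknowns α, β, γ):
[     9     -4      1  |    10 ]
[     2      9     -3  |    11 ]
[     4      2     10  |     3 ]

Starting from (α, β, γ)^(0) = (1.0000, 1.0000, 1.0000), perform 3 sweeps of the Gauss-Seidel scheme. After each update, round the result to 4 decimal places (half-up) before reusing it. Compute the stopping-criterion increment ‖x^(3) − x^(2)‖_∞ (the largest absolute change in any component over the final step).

Iteration 1:
  α = (10 - (-4)·1.0000 - (1)·1.0000) / (9) = 1.4444
  β = (11 - (2)·1.4444 - (-3)·1.0000) / (9) = 1.2346
  γ = (3 - (4)·1.4444 - (2)·1.2346) / (10) = -0.5247
Iteration 2:
  α = (10 - (-4)·1.2346 - (1)·-0.5247) / (9) = 1.7181
  β = (11 - (2)·1.7181 - (-3)·-0.5247) / (9) = 0.6655
  γ = (3 - (4)·1.7181 - (2)·0.6655) / (10) = -0.5203
Iteration 3:
  α = (10 - (-4)·0.6655 - (1)·-0.5203) / (9) = 1.4647
  β = (11 - (2)·1.4647 - (-3)·-0.5203) / (9) = 0.7233
  γ = (3 - (4)·1.4647 - (2)·0.7233) / (10) = -0.4305
Change: (-0.2534, 0.0578, 0.0898) → max |·| = 0.2534

0.2534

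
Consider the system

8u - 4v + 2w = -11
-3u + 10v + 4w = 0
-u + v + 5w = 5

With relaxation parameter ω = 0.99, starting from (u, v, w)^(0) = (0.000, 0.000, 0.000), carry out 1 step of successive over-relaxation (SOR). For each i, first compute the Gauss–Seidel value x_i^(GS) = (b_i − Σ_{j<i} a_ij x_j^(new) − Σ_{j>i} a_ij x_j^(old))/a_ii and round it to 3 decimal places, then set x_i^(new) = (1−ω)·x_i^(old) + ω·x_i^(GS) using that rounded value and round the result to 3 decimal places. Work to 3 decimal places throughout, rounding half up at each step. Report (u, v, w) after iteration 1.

(-1.361, -0.404, 0.801)

Iteration 1:
  u: GS value = (-11 - (-4)·0.000 - (2)·0.000) / (8) = -1.375;  u ← (1−ω)·0.000 + ω·-1.375 = -1.361
  v: GS value = (0 - (-3)·-1.361 - (4)·0.000) / (10) = -0.408;  v ← (1−ω)·0.000 + ω·-0.408 = -0.404
  w: GS value = (5 - (-1)·-1.361 - (1)·-0.404) / (5) = 0.809;  w ← (1−ω)·0.000 + ω·0.809 = 0.801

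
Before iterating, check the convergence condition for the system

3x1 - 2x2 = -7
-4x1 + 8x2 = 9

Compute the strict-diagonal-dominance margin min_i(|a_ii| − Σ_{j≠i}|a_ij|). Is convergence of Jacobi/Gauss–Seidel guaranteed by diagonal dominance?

row 1: |3| − (2) = 1
row 2: |8| − (4) = 4
minimum over rows = 1 → strictly diagonally dominant (convergence guaranteed)

1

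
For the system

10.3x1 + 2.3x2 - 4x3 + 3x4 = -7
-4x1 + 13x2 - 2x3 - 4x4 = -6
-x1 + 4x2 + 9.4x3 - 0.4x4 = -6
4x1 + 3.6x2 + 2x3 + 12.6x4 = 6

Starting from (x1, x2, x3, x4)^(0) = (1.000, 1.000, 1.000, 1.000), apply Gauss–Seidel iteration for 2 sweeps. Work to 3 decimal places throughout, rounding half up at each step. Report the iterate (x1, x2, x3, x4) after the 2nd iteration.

(-1.108, -0.616, -0.456, 1.076)

Iteration 1:
  x1 = (-7 - (2.3)·1.000 - (-4)·1.000 - (3)·1.000) / (10.3) = -0.806
  x2 = (-6 - (-4)·-0.806 - (-2)·1.000 - (-4)·1.000) / (13) = -0.248
  x3 = (-6 - (-1)·-0.806 - (4)·-0.248 - (-0.4)·1.000) / (9.4) = -0.576
  x4 = (6 - (4)·-0.806 - (3.6)·-0.248 - (2)·-0.576) / (12.6) = 0.894
Iteration 2:
  x1 = (-7 - (2.3)·-0.248 - (-4)·-0.576 - (3)·0.894) / (10.3) = -1.108
  x2 = (-6 - (-4)·-1.108 - (-2)·-0.576 - (-4)·0.894) / (13) = -0.616
  x3 = (-6 - (-1)·-1.108 - (4)·-0.616 - (-0.4)·0.894) / (9.4) = -0.456
  x4 = (6 - (4)·-1.108 - (3.6)·-0.616 - (2)·-0.456) / (12.6) = 1.076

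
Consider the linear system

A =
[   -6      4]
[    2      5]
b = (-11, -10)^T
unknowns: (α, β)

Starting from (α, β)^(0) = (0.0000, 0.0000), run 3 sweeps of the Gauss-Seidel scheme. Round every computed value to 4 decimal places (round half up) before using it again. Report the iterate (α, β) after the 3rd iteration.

(0.4971, -2.1988)

Iteration 1:
  α = (-11 - (4)·0.0000) / (-6) = 1.8333
  β = (-10 - (2)·1.8333) / (5) = -2.7333
Iteration 2:
  α = (-11 - (4)·-2.7333) / (-6) = 0.0111
  β = (-10 - (2)·0.0111) / (5) = -2.0044
Iteration 3:
  α = (-11 - (4)·-2.0044) / (-6) = 0.4971
  β = (-10 - (2)·0.4971) / (5) = -2.1988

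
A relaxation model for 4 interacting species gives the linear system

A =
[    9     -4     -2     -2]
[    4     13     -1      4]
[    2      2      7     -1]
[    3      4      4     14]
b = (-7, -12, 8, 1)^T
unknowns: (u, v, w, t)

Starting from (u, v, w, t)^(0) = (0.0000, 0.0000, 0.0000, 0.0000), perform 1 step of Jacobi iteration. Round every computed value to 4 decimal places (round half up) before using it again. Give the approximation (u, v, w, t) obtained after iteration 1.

Iteration 1:
  u = (-7 - (-4)·0.0000 - (-2)·0.0000 - (-2)·0.0000) / (9) = -0.7778
  v = (-12 - (4)·0.0000 - (-1)·0.0000 - (4)·0.0000) / (13) = -0.9231
  w = (8 - (2)·0.0000 - (2)·0.0000 - (-1)·0.0000) / (7) = 1.1429
  t = (1 - (3)·0.0000 - (4)·0.0000 - (4)·0.0000) / (14) = 0.0714

(-0.7778, -0.9231, 1.1429, 0.0714)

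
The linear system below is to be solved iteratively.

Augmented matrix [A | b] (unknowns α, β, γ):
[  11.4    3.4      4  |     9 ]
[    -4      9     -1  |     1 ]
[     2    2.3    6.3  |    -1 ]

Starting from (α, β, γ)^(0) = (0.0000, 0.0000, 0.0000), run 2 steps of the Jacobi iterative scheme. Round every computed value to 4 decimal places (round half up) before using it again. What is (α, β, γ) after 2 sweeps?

(0.8120, 0.4444, -0.4499)

Iteration 1:
  α = (9 - (3.4)·0.0000 - (4)·0.0000) / (11.4) = 0.7895
  β = (1 - (-4)·0.0000 - (-1)·0.0000) / (9) = 0.1111
  γ = (-1 - (2)·0.0000 - (2.3)·0.0000) / (6.3) = -0.1587
Iteration 2:
  α = (9 - (3.4)·0.1111 - (4)·-0.1587) / (11.4) = 0.8120
  β = (1 - (-4)·0.7895 - (-1)·-0.1587) / (9) = 0.4444
  γ = (-1 - (2)·0.7895 - (2.3)·0.1111) / (6.3) = -0.4499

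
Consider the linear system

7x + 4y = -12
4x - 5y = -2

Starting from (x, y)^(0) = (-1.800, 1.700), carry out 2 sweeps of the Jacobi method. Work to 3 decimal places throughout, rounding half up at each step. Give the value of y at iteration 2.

Iteration 1:
  x = (-12 - (4)·1.700) / (7) = -2.686
  y = (-2 - (4)·-1.800) / (-5) = -1.040
Iteration 2:
  x = (-12 - (4)·-1.040) / (7) = -1.120
  y = (-2 - (4)·-2.686) / (-5) = -1.749

-1.749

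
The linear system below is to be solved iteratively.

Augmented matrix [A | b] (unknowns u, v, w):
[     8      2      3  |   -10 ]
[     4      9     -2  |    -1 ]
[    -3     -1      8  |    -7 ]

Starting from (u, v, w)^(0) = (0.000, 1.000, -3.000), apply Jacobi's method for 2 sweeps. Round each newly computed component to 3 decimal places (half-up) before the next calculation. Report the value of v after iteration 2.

Iteration 1:
  u = (-10 - (2)·1.000 - (3)·-3.000) / (8) = -0.375
  v = (-1 - (4)·0.000 - (-2)·-3.000) / (9) = -0.778
  w = (-7 - (-3)·0.000 - (-1)·1.000) / (8) = -0.750
Iteration 2:
  u = (-10 - (2)·-0.778 - (3)·-0.750) / (8) = -0.774
  v = (-1 - (4)·-0.375 - (-2)·-0.750) / (9) = -0.111
  w = (-7 - (-3)·-0.375 - (-1)·-0.778) / (8) = -1.113

-0.111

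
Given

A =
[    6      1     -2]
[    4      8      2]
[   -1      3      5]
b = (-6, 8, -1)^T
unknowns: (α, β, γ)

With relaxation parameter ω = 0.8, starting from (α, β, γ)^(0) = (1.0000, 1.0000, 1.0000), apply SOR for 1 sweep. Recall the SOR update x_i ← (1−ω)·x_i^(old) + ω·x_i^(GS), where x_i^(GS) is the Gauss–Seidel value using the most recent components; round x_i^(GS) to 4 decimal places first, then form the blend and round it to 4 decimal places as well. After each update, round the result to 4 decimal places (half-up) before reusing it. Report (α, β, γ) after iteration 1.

(-0.4666, 0.9866, -0.5082)

Iteration 1:
  α: GS value = (-6 - (1)·1.0000 - (-2)·1.0000) / (6) = -0.8333;  α ← (1−ω)·1.0000 + ω·-0.8333 = -0.4666
  β: GS value = (8 - (4)·-0.4666 - (2)·1.0000) / (8) = 0.9833;  β ← (1−ω)·1.0000 + ω·0.9833 = 0.9866
  γ: GS value = (-1 - (-1)·-0.4666 - (3)·0.9866) / (5) = -0.8853;  γ ← (1−ω)·1.0000 + ω·-0.8853 = -0.5082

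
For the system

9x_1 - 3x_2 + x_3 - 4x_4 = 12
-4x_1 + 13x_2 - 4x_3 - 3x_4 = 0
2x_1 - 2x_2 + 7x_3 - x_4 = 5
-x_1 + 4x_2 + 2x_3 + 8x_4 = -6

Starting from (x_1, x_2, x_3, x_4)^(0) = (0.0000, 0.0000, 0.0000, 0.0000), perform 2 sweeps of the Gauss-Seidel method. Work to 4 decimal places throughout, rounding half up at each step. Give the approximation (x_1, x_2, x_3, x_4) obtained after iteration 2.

(1.0195, 0.2444, 0.3641, -0.8358)

Iteration 1:
  x_1 = (12 - (-3)·0.0000 - (1)·0.0000 - (-4)·0.0000) / (9) = 1.3333
  x_2 = (0 - (-4)·1.3333 - (-4)·0.0000 - (-3)·0.0000) / (13) = 0.4102
  x_3 = (5 - (2)·1.3333 - (-2)·0.4102 - (-1)·0.0000) / (7) = 0.4505
  x_4 = (-6 - (-1)·1.3333 - (4)·0.4102 - (2)·0.4505) / (8) = -0.9011
Iteration 2:
  x_1 = (12 - (-3)·0.4102 - (1)·0.4505 - (-4)·-0.9011) / (9) = 1.0195
  x_2 = (0 - (-4)·1.0195 - (-4)·0.4505 - (-3)·-0.9011) / (13) = 0.2444
  x_3 = (5 - (2)·1.0195 - (-2)·0.2444 - (-1)·-0.9011) / (7) = 0.3641
  x_4 = (-6 - (-1)·1.0195 - (4)·0.2444 - (2)·0.3641) / (8) = -0.8358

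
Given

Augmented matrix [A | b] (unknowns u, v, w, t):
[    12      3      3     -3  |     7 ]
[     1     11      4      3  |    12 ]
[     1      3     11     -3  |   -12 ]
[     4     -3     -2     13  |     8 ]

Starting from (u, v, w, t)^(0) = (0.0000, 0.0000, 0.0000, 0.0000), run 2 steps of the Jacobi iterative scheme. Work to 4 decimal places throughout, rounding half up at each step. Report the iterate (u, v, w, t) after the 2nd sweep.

(0.7372, 1.2667, -1.2736, 0.5198)

Iteration 1:
  u = (7 - (3)·0.0000 - (3)·0.0000 - (-3)·0.0000) / (12) = 0.5833
  v = (12 - (1)·0.0000 - (4)·0.0000 - (3)·0.0000) / (11) = 1.0909
  w = (-12 - (1)·0.0000 - (3)·0.0000 - (-3)·0.0000) / (11) = -1.0909
  t = (8 - (4)·0.0000 - (-3)·0.0000 - (-2)·0.0000) / (13) = 0.6154
Iteration 2:
  u = (7 - (3)·1.0909 - (3)·-1.0909 - (-3)·0.6154) / (12) = 0.7372
  v = (12 - (1)·0.5833 - (4)·-1.0909 - (3)·0.6154) / (11) = 1.2667
  w = (-12 - (1)·0.5833 - (3)·1.0909 - (-3)·0.6154) / (11) = -1.2736
  t = (8 - (4)·0.5833 - (-3)·1.0909 - (-2)·-1.0909) / (13) = 0.5198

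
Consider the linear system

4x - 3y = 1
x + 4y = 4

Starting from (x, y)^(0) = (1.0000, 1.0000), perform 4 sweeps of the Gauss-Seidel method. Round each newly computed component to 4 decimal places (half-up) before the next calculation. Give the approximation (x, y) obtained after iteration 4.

(0.8411, 0.7897)

Iteration 1:
  x = (1 - (-3)·1.0000) / (4) = 1.0000
  y = (4 - (1)·1.0000) / (4) = 0.7500
Iteration 2:
  x = (1 - (-3)·0.7500) / (4) = 0.8125
  y = (4 - (1)·0.8125) / (4) = 0.7969
Iteration 3:
  x = (1 - (-3)·0.7969) / (4) = 0.8477
  y = (4 - (1)·0.8477) / (4) = 0.7881
Iteration 4:
  x = (1 - (-3)·0.7881) / (4) = 0.8411
  y = (4 - (1)·0.8411) / (4) = 0.7897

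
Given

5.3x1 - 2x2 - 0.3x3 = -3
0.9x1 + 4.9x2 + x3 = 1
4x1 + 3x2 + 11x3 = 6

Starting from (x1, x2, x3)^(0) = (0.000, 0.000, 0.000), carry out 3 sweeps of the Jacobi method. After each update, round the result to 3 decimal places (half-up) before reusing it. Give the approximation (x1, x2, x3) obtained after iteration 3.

Iteration 1:
  x1 = (-3 - (-2)·0.000 - (-0.3)·0.000) / (5.3) = -0.566
  x2 = (1 - (0.9)·0.000 - (1)·0.000) / (4.9) = 0.204
  x3 = (6 - (4)·0.000 - (3)·0.000) / (11) = 0.545
Iteration 2:
  x1 = (-3 - (-2)·0.204 - (-0.3)·0.545) / (5.3) = -0.458
  x2 = (1 - (0.9)·-0.566 - (1)·0.545) / (4.9) = 0.197
  x3 = (6 - (4)·-0.566 - (3)·0.204) / (11) = 0.696
Iteration 3:
  x1 = (-3 - (-2)·0.197 - (-0.3)·0.696) / (5.3) = -0.452
  x2 = (1 - (0.9)·-0.458 - (1)·0.696) / (4.9) = 0.146
  x3 = (6 - (4)·-0.458 - (3)·0.197) / (11) = 0.658

(-0.452, 0.146, 0.658)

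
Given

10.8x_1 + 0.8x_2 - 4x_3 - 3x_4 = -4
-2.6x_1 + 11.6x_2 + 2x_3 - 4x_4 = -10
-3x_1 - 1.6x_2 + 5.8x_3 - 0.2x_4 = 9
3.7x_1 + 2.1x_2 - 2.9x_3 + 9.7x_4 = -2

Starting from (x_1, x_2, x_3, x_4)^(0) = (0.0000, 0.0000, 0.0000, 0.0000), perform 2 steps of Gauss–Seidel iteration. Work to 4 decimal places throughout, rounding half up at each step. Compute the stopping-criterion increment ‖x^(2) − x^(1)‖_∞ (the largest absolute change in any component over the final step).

0.6073

Iteration 1:
  x_1 = (-4 - (0.8)·0.0000 - (-4)·0.0000 - (-3)·0.0000) / (10.8) = -0.3704
  x_2 = (-10 - (-2.6)·-0.3704 - (2)·0.0000 - (-4)·0.0000) / (11.6) = -0.9451
  x_3 = (9 - (-3)·-0.3704 - (-1.6)·-0.9451 - (-0.2)·0.0000) / (5.8) = 1.0994
  x_4 = (-2 - (3.7)·-0.3704 - (2.1)·-0.9451 - (-2.9)·1.0994) / (9.7) = 0.4684
Iteration 2:
  x_1 = (-4 - (0.8)·-0.9451 - (-4)·1.0994 - (-3)·0.4684) / (10.8) = 0.2369
  x_2 = (-10 - (-2.6)·0.2369 - (2)·1.0994 - (-4)·0.4684) / (11.6) = -0.8370
  x_3 = (9 - (-3)·0.2369 - (-1.6)·-0.8370 - (-0.2)·0.4684) / (5.8) = 1.4595
  x_4 = (-2 - (3.7)·0.2369 - (2.1)·-0.8370 - (-2.9)·1.4595) / (9.7) = 0.3210
Change: (0.6073, 0.1081, 0.3601, -0.1474) → max |·| = 0.6073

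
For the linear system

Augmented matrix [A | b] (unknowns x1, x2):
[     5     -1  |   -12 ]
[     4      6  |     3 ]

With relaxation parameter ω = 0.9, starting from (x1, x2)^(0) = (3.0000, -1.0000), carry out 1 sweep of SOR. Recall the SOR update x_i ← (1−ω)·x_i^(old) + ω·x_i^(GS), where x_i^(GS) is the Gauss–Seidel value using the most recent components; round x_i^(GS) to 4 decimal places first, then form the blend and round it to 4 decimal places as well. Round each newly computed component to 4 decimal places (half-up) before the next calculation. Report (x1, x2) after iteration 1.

Iteration 1:
  x1: GS value = (-12 - (-1)·-1.0000) / (5) = -2.6000;  x1 ← (1−ω)·3.0000 + ω·-2.6000 = -2.0400
  x2: GS value = (3 - (4)·-2.0400) / (6) = 1.8600;  x2 ← (1−ω)·-1.0000 + ω·1.8600 = 1.5740

(-2.0400, 1.5740)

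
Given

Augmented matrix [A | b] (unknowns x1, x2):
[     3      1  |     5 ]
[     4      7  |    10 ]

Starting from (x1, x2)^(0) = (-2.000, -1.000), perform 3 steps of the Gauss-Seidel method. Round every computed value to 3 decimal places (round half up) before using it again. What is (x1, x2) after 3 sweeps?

(1.490, 0.577)

Iteration 1:
  x1 = (5 - (1)·-1.000) / (3) = 2.000
  x2 = (10 - (4)·2.000) / (7) = 0.286
Iteration 2:
  x1 = (5 - (1)·0.286) / (3) = 1.571
  x2 = (10 - (4)·1.571) / (7) = 0.531
Iteration 3:
  x1 = (5 - (1)·0.531) / (3) = 1.490
  x2 = (10 - (4)·1.490) / (7) = 0.577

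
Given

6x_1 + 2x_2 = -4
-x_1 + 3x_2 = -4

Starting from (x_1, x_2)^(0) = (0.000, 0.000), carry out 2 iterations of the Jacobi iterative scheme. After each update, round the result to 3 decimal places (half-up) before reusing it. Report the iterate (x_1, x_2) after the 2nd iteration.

(-0.222, -1.556)

Iteration 1:
  x_1 = (-4 - (2)·0.000) / (6) = -0.667
  x_2 = (-4 - (-1)·0.000) / (3) = -1.333
Iteration 2:
  x_1 = (-4 - (2)·-1.333) / (6) = -0.222
  x_2 = (-4 - (-1)·-0.667) / (3) = -1.556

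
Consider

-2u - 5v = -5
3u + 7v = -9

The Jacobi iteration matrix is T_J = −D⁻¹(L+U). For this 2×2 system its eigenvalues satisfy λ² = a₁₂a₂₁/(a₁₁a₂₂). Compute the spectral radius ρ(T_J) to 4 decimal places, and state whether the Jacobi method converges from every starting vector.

a₁₂a₂₁/(a₁₁a₂₂) = (-5)·(3) / ((-2)·(7)) = 1.071429
ρ = √|1.071429| = √1.071429 = 1.0351
ρ > 1, so Jacobi diverges

1.0351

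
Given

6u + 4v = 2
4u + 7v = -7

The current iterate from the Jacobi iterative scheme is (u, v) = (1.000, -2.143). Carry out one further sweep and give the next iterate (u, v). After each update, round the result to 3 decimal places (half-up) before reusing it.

One sweep:
  u = (2 - (4)·-2.143) / (6) = 1.762
  v = (-7 - (4)·1.000) / (7) = -1.571

(1.762, -1.571)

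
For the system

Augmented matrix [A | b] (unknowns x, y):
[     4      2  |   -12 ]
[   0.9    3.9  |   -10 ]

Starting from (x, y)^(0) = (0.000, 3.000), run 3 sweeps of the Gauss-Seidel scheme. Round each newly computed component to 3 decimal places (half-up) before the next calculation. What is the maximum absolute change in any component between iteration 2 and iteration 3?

0.261

Iteration 1:
  x = (-12 - (2)·3.000) / (4) = -4.500
  y = (-10 - (0.9)·-4.500) / (3.9) = -1.526
Iteration 2:
  x = (-12 - (2)·-1.526) / (4) = -2.237
  y = (-10 - (0.9)·-2.237) / (3.9) = -2.048
Iteration 3:
  x = (-12 - (2)·-2.048) / (4) = -1.976
  y = (-10 - (0.9)·-1.976) / (3.9) = -2.108
Change: (0.261, -0.060) → max |·| = 0.261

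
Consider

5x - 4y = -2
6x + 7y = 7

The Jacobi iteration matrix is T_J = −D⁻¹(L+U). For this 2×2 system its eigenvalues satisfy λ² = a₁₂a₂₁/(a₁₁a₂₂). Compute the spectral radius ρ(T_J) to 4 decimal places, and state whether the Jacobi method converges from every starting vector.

a₁₂a₂₁/(a₁₁a₂₂) = (-4)·(6) / ((5)·(7)) = -0.685714
ρ = √|-0.685714| = √0.685714 = 0.8281
ρ < 1, so Jacobi converges

0.8281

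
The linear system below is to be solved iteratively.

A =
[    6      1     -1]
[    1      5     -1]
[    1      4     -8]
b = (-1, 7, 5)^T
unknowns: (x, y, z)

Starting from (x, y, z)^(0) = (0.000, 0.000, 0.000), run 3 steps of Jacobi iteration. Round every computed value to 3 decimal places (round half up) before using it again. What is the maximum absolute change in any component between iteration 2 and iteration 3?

Iteration 1:
  x = (-1 - (1)·0.000 - (-1)·0.000) / (6) = -0.167
  y = (7 - (1)·0.000 - (-1)·0.000) / (5) = 1.400
  z = (5 - (1)·0.000 - (4)·0.000) / (-8) = -0.625
Iteration 2:
  x = (-1 - (1)·1.400 - (-1)·-0.625) / (6) = -0.504
  y = (7 - (1)·-0.167 - (-1)·-0.625) / (5) = 1.308
  z = (5 - (1)·-0.167 - (4)·1.400) / (-8) = 0.054
Iteration 3:
  x = (-1 - (1)·1.308 - (-1)·0.054) / (6) = -0.376
  y = (7 - (1)·-0.504 - (-1)·0.054) / (5) = 1.512
  z = (5 - (1)·-0.504 - (4)·1.308) / (-8) = -0.034
Change: (0.128, 0.204, -0.088) → max |·| = 0.204

0.204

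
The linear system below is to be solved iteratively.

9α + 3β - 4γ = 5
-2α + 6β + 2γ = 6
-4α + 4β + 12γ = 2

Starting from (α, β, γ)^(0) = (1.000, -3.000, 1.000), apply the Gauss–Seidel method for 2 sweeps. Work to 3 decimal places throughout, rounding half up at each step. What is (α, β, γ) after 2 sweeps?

(0.284, 0.965, -0.060)

Iteration 1:
  α = (5 - (3)·-3.000 - (-4)·1.000) / (9) = 2.000
  β = (6 - (-2)·2.000 - (2)·1.000) / (6) = 1.333
  γ = (2 - (-4)·2.000 - (4)·1.333) / (12) = 0.389
Iteration 2:
  α = (5 - (3)·1.333 - (-4)·0.389) / (9) = 0.284
  β = (6 - (-2)·0.284 - (2)·0.389) / (6) = 0.965
  γ = (2 - (-4)·0.284 - (4)·0.965) / (12) = -0.060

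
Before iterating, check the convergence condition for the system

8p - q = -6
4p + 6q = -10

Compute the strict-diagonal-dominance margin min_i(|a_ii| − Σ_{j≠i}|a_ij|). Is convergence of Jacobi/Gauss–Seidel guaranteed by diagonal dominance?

row 1: |8| − (1) = 7
row 2: |6| − (4) = 2
minimum over rows = 2 → strictly diagonally dominant (convergence guaranteed)

2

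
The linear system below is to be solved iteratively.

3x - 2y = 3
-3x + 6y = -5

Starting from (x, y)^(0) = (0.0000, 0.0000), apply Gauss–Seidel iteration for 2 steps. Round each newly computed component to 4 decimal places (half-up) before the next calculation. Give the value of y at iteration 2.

Iteration 1:
  x = (3 - (-2)·0.0000) / (3) = 1.0000
  y = (-5 - (-3)·1.0000) / (6) = -0.3333
Iteration 2:
  x = (3 - (-2)·-0.3333) / (3) = 0.7778
  y = (-5 - (-3)·0.7778) / (6) = -0.4444

-0.4444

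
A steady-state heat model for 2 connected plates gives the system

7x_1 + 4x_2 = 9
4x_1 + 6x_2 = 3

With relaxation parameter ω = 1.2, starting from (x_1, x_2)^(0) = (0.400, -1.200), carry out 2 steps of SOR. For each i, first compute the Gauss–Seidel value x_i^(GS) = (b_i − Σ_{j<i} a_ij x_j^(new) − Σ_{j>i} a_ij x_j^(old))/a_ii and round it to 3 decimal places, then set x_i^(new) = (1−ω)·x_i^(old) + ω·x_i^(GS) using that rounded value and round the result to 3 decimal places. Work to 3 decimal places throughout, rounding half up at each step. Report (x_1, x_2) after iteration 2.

(1.763, -0.612)

Iteration 1:
  x_1: GS value = (9 - (4)·-1.200) / (7) = 1.971;  x_1 ← (1−ω)·0.400 + ω·1.971 = 2.285
  x_2: GS value = (3 - (4)·2.285) / (6) = -1.023;  x_2 ← (1−ω)·-1.200 + ω·-1.023 = -0.988
Iteration 2:
  x_1: GS value = (9 - (4)·-0.988) / (7) = 1.850;  x_1 ← (1−ω)·2.285 + ω·1.850 = 1.763
  x_2: GS value = (3 - (4)·1.763) / (6) = -0.675;  x_2 ← (1−ω)·-0.988 + ω·-0.675 = -0.612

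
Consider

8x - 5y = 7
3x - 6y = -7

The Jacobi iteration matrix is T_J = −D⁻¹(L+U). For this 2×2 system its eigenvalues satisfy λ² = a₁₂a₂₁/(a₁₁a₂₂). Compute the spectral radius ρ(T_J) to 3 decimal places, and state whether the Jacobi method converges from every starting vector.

0.559

a₁₂a₂₁/(a₁₁a₂₂) = (-5)·(3) / ((8)·(-6)) = 0.312500
ρ = √|0.312500| = √0.312500 = 0.559
ρ < 1, so Jacobi converges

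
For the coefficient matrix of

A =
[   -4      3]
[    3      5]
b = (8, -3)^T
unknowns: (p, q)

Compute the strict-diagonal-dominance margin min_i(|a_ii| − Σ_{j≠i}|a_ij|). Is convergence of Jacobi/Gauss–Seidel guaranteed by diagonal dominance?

1

row 1: |-4| − (3) = 1
row 2: |5| − (3) = 2
minimum over rows = 1 → strictly diagonally dominant (convergence guaranteed)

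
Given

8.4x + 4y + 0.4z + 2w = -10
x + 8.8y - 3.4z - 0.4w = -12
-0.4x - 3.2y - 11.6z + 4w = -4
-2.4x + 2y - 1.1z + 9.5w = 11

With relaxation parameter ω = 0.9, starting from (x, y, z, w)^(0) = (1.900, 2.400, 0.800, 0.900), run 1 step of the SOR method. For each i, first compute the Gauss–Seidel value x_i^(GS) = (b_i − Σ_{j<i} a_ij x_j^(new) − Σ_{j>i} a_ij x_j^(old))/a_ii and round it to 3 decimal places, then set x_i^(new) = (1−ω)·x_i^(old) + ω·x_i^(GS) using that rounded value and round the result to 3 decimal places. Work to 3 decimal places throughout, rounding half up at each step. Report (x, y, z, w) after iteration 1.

(-2.137, -0.454, 0.849, 0.821)

Iteration 1:
  x: GS value = (-10 - (4)·2.400 - (0.4)·0.800 - (2)·0.900) / (8.4) = -2.586;  x ← (1−ω)·1.900 + ω·-2.586 = -2.137
  y: GS value = (-12 - (1)·-2.137 - (-3.4)·0.800 - (-0.4)·0.900) / (8.8) = -0.771;  y ← (1−ω)·2.400 + ω·-0.771 = -0.454
  z: GS value = (-4 - (-0.4)·-2.137 - (-3.2)·-0.454 - (4)·0.900) / (-11.6) = 0.854;  z ← (1−ω)·0.800 + ω·0.854 = 0.849
  w: GS value = (11 - (-2.4)·-2.137 - (2)·-0.454 - (-1.1)·0.849) / (9.5) = 0.812;  w ← (1−ω)·0.900 + ω·0.812 = 0.821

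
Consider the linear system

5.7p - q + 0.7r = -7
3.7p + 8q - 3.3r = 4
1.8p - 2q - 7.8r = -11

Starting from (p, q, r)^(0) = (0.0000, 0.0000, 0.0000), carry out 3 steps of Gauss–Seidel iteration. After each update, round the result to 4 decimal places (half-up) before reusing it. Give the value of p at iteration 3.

Iteration 1:
  p = (-7 - (-1)·0.0000 - (0.7)·0.0000) / (5.7) = -1.2281
  q = (4 - (3.7)·-1.2281 - (-3.3)·0.0000) / (8) = 1.0680
  r = (-11 - (1.8)·-1.2281 - (-2)·1.0680) / (-7.8) = 0.8530
Iteration 2:
  p = (-7 - (-1)·1.0680 - (0.7)·0.8530) / (5.7) = -1.1455
  q = (4 - (3.7)·-1.1455 - (-3.3)·0.8530) / (8) = 1.3817
  r = (-11 - (1.8)·-1.1455 - (-2)·1.3817) / (-7.8) = 0.7916
Iteration 3:
  p = (-7 - (-1)·1.3817 - (0.7)·0.7916) / (5.7) = -1.0829
  q = (4 - (3.7)·-1.0829 - (-3.3)·0.7916) / (8) = 1.3274
  r = (-11 - (1.8)·-1.0829 - (-2)·1.3274) / (-7.8) = 0.8200

-1.0829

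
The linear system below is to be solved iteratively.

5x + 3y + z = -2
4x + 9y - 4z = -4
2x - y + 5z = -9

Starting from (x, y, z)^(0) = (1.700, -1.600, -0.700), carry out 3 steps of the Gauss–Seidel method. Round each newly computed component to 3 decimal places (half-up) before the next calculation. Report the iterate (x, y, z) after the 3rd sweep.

(1.151, -2.038, -2.668)

Iteration 1:
  x = (-2 - (3)·-1.600 - (1)·-0.700) / (5) = 0.700
  y = (-4 - (4)·0.700 - (-4)·-0.700) / (9) = -1.067
  z = (-9 - (2)·0.700 - (-1)·-1.067) / (5) = -2.293
Iteration 2:
  x = (-2 - (3)·-1.067 - (1)·-2.293) / (5) = 0.699
  y = (-4 - (4)·0.699 - (-4)·-2.293) / (9) = -1.774
  z = (-9 - (2)·0.699 - (-1)·-1.774) / (5) = -2.434
Iteration 3:
  x = (-2 - (3)·-1.774 - (1)·-2.434) / (5) = 1.151
  y = (-4 - (4)·1.151 - (-4)·-2.434) / (9) = -2.038
  z = (-9 - (2)·1.151 - (-1)·-2.038) / (5) = -2.668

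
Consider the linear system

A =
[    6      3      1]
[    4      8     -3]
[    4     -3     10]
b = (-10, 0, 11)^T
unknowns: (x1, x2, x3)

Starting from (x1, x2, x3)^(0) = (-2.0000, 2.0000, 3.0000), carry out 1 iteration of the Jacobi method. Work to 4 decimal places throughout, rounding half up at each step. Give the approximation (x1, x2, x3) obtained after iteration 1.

Iteration 1:
  x1 = (-10 - (3)·2.0000 - (1)·3.0000) / (6) = -3.1667
  x2 = (0 - (4)·-2.0000 - (-3)·3.0000) / (8) = 2.1250
  x3 = (11 - (4)·-2.0000 - (-3)·2.0000) / (10) = 2.5000

(-3.1667, 2.1250, 2.5000)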